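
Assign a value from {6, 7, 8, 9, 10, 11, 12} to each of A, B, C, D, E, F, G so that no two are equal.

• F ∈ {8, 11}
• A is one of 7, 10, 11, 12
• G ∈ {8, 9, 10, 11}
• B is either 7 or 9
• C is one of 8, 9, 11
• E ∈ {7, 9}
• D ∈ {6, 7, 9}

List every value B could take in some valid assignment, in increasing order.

7, 9

Among the 7 variables, 6 fits only D (and all 7 values in {6, 7, 8, 9, 10, 11, 12} must be used), so D = 6.
The 6 still-open variables draw from only 6 values {7, 8, 9, 10, 11, 12}, so each is used; only A can be 12, hence A = 12.
The 5 still-open variables draw from only 5 values {7, 8, 9, 10, 11}, so each is used; only G can be 10, hence G = 10.
B and E between them cover only {7, 9} — a naked pair. Remove those values from C.
No further eliminations apply; B can still be any of 7, 9.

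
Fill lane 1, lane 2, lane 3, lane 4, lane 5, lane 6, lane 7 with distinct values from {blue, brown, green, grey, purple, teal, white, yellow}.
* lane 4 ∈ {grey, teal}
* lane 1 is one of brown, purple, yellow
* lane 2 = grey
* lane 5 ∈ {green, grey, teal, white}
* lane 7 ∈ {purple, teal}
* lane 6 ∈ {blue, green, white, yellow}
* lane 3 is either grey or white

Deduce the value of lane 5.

green

lane 2 has just one choice, so lane 2 = grey. Remove grey from lane 3, lane 4, lane 5.
lane 3 has just one choice, so lane 3 = white. Remove white from lane 5, lane 6.
lane 4 has just one choice, so lane 4 = teal. Eliminate teal elsewhere: lane 5, lane 7.
So lane 5 = green.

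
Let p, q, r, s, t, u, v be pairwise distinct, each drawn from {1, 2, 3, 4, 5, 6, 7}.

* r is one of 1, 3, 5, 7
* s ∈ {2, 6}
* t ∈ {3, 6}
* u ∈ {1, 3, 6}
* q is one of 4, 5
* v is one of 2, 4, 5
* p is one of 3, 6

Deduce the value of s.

2

The 7 variables together cover exactly {1, 2, 3, 4, 5, 6, 7} — 7 values for 7 variables — and 7 appears only in r's list, so r = 7.
The 6 still-open variables together cover exactly {1, 2, 3, 4, 5, 6} — 6 values for 6 variables — and 1 appears only in u's list, so u = 1.
The 2 variables p and t are confined to {3, 6}, which locks those values in; drop them from s.
So s = 2.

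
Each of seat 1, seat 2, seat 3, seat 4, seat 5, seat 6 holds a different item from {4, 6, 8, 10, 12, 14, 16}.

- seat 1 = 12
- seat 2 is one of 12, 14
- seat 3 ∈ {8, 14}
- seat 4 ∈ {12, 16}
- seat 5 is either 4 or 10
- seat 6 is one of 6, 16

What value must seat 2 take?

seat 1 must be 12 (only option left). Eliminate 12 elsewhere: seat 2, seat 4.
So seat 2 = 14.

14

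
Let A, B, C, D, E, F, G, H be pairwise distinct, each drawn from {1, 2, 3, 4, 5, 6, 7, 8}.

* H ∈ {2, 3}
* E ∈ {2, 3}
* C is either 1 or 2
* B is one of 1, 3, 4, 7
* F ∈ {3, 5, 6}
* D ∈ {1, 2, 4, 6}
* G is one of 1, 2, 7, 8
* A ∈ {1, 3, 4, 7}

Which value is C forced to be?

1

The 8 variables draw from only 8 values {1, 2, 3, 4, 5, 6, 7, 8}, so each is used; only F can be 5, hence F = 5.
The 7 still-open variables together cover exactly {1, 2, 3, 4, 6, 7, 8} — 7 values for 7 variables — and 6 appears only in D's list, so D = 6.
The 6 still-open variables draw from only 6 values {1, 2, 3, 4, 7, 8}, so each is used; only G can be 8, hence G = 8.
E and H share exactly the 2 values {2, 3}; by pigeonhole those values go to them, so strike 2, 3 from A, B, C.
So C = 1.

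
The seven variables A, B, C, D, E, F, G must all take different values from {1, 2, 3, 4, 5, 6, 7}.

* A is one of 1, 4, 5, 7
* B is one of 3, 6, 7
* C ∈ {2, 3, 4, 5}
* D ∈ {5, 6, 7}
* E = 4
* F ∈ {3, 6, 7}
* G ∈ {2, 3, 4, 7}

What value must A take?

E's domain is down to {4}, so E = 4. So A, C, G can't be 4.
Among the 6 still-open variables, 1 fits only A (and all 6 values in {1, 2, 3, 5, 6, 7} must be used), so A = 1.

1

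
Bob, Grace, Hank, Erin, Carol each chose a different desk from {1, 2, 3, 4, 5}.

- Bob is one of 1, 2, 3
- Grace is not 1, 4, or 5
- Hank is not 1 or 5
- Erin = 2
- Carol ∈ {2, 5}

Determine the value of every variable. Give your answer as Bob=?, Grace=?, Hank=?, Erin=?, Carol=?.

Bob=1, Grace=3, Hank=4, Erin=2, Carol=5

Erin's domain is down to {2}, so Erin = 2. So Bob, Grace, Hank, Carol can't be 2.
Carol must be 5 (only option left).
Grace has just one choice, so Grace = 3. So Bob, Hank can't be 3.
That leaves Hank = 4.
Bob must be 1 (only option left).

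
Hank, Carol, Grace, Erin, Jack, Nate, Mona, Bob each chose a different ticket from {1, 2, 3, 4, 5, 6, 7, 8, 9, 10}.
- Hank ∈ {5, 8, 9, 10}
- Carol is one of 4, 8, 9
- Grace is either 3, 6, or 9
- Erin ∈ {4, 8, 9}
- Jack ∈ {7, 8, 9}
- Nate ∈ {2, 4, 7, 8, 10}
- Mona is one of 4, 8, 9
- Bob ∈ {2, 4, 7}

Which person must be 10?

The 3 variables Carol, Erin, Mona are confined to {4, 8, 9}, which locks those values in; drop them from Hank, Grace, Jack, Nate, Bob.
Jack has just one choice, so Jack = 7. Remove 7 from Nate, Bob.
Bob's domain is down to {2}, so Bob = 2. So Nate can't be 2.
So 10 goes to Nate.

Nate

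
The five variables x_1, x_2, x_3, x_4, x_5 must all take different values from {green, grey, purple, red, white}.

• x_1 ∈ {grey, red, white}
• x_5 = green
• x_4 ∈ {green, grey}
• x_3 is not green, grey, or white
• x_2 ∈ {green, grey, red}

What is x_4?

x_5 has just one choice, so x_5 = green. So x_2, x_4 can't be green.
So x_4 = grey.

grey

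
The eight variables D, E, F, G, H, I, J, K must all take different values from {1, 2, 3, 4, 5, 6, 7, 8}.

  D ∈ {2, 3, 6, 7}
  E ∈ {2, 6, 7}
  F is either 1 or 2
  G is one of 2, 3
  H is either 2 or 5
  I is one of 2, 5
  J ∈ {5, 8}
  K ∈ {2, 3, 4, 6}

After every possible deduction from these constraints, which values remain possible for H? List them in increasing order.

Among the 8 variables, 1 fits only F (and all 8 values in {1, 2, 3, 4, 5, 6, 7, 8} must be used), so F = 1.
Among the 7 still-open variables, 4 fits only K (and all 7 values in {2, 3, 4, 5, 6, 7, 8} must be used), so K = 4.
Among the 6 still-open variables, 8 fits only J (and all 6 values in {2, 3, 5, 6, 7, 8} must be used), so J = 8.
H and I between them cover only {2, 5} — a naked pair. Remove those values from D, E, G.
That leaves G = 3. Strike 3 from D.
No further eliminations apply; H can still be any of 2, 5.

2, 5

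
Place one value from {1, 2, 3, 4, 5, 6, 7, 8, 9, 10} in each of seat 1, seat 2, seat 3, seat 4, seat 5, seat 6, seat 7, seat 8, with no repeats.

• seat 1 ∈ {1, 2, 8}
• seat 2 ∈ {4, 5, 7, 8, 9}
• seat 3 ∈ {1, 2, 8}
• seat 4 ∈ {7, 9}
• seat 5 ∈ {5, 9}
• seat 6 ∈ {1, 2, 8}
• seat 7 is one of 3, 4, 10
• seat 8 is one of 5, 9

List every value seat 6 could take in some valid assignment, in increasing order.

seat 5 and seat 8 share exactly the 2 values {5, 9}; by pigeonhole those values go to them, so strike 5, 9 from seat 2, seat 4.
That leaves seat 4 = 7. Eliminate 7 elsewhere: seat 2.
seat 1, seat 3, seat 6 share exactly the 3 values {1, 2, 8}; by pigeonhole those values go to them, so strike 1, 2, 8 from seat 2.
That leaves seat 2 = 4. So seat 7 can't be 4.
No further eliminations apply; seat 6 can still be any of 1, 2, 8.

1, 2, 8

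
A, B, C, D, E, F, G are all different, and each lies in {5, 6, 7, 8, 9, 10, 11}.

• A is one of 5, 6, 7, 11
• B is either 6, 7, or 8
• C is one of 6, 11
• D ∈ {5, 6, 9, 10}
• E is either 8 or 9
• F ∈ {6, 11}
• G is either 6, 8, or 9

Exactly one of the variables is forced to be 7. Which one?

B

Among the 7 variables, 10 fits only D (and all 7 values in {5, 6, 7, 8, 9, 10, 11} must be used), so D = 10.
Among the 6 still-open variables, 5 fits only A (and all 6 values in {5, 6, 7, 8, 9, 11} must be used), so A = 5.
The 5 still-open variables together cover exactly {6, 7, 8, 9, 11} — 5 values for 5 variables — and 7 appears only in B's list, so B = 7.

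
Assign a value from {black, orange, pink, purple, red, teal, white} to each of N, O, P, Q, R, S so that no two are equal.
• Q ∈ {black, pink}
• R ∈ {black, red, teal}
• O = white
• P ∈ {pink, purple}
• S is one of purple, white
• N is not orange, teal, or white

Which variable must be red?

O has just one choice, so O = white. Strike white from S.
S has just one choice, so S = purple. Eliminate purple elsewhere: N, P.
P's domain is down to {pink}, so P = pink. Remove pink from N, Q.
Q's domain is down to {black}, so Q = black. Strike black from N, R.
So red goes to N.

N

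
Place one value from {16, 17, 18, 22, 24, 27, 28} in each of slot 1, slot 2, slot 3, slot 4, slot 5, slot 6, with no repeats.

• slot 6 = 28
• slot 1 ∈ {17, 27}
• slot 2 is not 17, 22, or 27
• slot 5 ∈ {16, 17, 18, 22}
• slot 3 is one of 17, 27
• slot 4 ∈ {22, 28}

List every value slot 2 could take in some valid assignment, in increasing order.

16, 18, 24

slot 6 has just one choice, so slot 6 = 28. So slot 2, slot 4 can't be 28.
slot 4's domain is down to {22}, so slot 4 = 22. Remove 22 from slot 5.
The 2 variables slot 1 and slot 3 are confined to {17, 27}, which locks those values in; drop them from slot 5.
No further eliminations apply; slot 2 can still be any of 16, 18, 24.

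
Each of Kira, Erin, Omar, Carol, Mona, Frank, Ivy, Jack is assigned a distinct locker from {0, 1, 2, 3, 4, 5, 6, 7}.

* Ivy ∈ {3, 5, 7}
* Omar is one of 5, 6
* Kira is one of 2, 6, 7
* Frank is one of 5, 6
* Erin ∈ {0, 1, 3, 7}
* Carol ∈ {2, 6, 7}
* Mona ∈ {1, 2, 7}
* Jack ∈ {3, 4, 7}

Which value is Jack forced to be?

4

The 8 variables draw from only 8 values {0, 1, 2, 3, 4, 5, 6, 7}, so each is used; only Erin can be 0, hence Erin = 0.
Among the 7 still-open variables, 1 fits only Mona (and all 7 values in {1, 2, 3, 4, 5, 6, 7} must be used), so Mona = 1.
The 6 still-open variables together cover exactly {2, 3, 4, 5, 6, 7} — 6 values for 6 variables — and 4 appears only in Jack's list, so Jack = 4.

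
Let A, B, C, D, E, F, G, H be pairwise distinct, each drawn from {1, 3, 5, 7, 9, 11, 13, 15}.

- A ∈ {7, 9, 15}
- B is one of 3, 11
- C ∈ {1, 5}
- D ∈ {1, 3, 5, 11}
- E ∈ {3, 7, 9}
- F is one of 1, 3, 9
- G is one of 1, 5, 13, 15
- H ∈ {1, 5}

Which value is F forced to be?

The 8 variables together cover exactly {1, 3, 5, 7, 9, 11, 13, 15} — 8 values for 8 variables — and 13 appears only in G's list, so G = 13.
Among the 7 still-open variables, 15 fits only A (and all 7 values in {1, 3, 5, 7, 9, 11, 15} must be used), so A = 15.
Among the 6 still-open variables, 7 fits only E (and all 6 values in {1, 3, 5, 7, 9, 11} must be used), so E = 7.
Among the 5 still-open variables, 9 fits only F (and all 5 values in {1, 3, 5, 9, 11} must be used), so F = 9.

9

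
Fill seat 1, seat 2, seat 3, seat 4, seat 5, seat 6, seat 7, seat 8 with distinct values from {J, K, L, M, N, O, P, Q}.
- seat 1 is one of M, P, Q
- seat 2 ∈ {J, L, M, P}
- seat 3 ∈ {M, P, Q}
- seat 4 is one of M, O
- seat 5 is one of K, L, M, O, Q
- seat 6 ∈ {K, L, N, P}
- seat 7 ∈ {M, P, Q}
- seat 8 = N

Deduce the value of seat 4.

O

seat 8 must be N (only option left). Remove N from seat 6.
The 7 still-open variables draw from only 7 values {J, K, L, M, O, P, Q}, so each is used; only seat 2 can be J, hence seat 2 = J.
The 3 variables seat 1, seat 3, seat 7 are confined to {M, P, Q}, which locks those values in; drop them from seat 4, seat 5, seat 6.
So seat 4 = O.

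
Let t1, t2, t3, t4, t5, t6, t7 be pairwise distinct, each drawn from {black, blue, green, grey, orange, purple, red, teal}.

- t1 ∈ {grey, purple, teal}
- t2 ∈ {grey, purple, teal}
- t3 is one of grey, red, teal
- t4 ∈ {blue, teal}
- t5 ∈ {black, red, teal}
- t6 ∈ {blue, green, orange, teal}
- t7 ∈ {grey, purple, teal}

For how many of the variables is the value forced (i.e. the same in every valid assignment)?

t1, t2, t7 between them cover only {grey, purple, teal} — a naked triple. Remove those values from t3, t4, t5, t6.
t3 must be red (only option left). So t5 can't be red.
t4 must be blue (only option left). Remove blue from t6.
t5 has just one choice, so t5 = black.
Determined: t3=red, t4=blue, t5=black. The other variables each still have more than one consistent value. That makes 3.

3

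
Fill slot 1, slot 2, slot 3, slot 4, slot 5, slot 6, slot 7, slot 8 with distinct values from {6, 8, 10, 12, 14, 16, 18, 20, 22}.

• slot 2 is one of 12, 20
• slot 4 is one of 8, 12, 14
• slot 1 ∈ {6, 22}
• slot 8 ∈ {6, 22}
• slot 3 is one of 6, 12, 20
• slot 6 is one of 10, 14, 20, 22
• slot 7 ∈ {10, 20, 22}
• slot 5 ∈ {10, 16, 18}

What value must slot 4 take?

8

slot 1 and slot 8 between them cover only {6, 22} — a naked pair. Remove those values from slot 3, slot 6, slot 7.
slot 2 and slot 3 between them cover only {12, 20} — a naked pair. Remove those values from slot 4, slot 6, slot 7.
slot 7's domain is down to {10}, so slot 7 = 10. Remove 10 from slot 5, slot 6.
slot 6 has just one choice, so slot 6 = 14. So slot 4 can't be 14.
So slot 4 = 8.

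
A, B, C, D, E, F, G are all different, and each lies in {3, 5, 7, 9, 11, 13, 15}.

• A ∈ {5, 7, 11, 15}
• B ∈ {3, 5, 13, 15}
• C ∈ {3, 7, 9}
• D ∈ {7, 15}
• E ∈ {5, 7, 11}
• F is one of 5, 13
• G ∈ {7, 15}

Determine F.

13

The 7 variables together cover exactly {3, 5, 7, 9, 11, 13, 15} — 7 values for 7 variables — and 9 appears only in C's list, so C = 9.
The 6 still-open variables draw from only 6 values {3, 5, 7, 11, 13, 15}, so each is used; only B can be 3, hence B = 3.
Among the 5 still-open variables, 13 fits only F (and all 5 values in {5, 7, 11, 13, 15} must be used), so F = 13.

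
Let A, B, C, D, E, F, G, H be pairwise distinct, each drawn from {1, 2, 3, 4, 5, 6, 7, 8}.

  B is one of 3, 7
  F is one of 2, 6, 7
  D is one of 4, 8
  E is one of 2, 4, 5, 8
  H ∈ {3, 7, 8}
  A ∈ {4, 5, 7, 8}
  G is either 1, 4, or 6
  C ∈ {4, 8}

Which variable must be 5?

A

The 8 variables together cover exactly {1, 2, 3, 4, 5, 6, 7, 8} — 8 values for 8 variables — and 1 appears only in G's list, so G = 1.
The 7 still-open variables draw from only 7 values {2, 3, 4, 5, 6, 7, 8}, so each is used; only F can be 6, hence F = 6.
The 6 still-open variables together cover exactly {2, 3, 4, 5, 7, 8} — 6 values for 6 variables — and 2 appears only in E's list, so E = 2.
Among the 5 still-open variables, 5 fits only A (and all 5 values in {3, 4, 5, 7, 8} must be used), so A = 5.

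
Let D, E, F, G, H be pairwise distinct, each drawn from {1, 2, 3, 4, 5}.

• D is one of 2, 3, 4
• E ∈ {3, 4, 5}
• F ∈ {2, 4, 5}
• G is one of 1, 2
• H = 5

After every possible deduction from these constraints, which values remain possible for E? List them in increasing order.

3, 4

H has just one choice, so H = 5. Remove 5 from E, F.
Among the 4 still-open variables, 1 fits only G (and all 4 values in {1, 2, 3, 4} must be used), so G = 1.
No further eliminations apply; E can still be any of 3, 4.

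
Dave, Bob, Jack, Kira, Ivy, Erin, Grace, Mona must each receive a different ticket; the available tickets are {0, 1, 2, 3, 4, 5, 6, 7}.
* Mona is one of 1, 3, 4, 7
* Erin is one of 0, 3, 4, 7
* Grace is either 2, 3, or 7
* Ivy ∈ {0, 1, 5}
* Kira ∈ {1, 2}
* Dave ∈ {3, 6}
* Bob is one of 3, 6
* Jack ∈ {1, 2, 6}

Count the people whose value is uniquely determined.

The 8 variables together cover exactly {0, 1, 2, 3, 4, 5, 6, 7} — 8 values for 8 variables — and 5 appears only in Ivy's list, so Ivy = 5.
The 7 still-open variables draw from only 7 values {0, 1, 2, 3, 4, 6, 7}, so each is used; only Erin can be 0, hence Erin = 0.
Among the 6 still-open variables, 4 fits only Mona (and all 6 values in {1, 2, 3, 4, 6, 7} must be used), so Mona = 4.
The 5 still-open variables together cover exactly {1, 2, 3, 6, 7} — 5 values for 5 variables — and 7 appears only in Grace's list, so Grace = 7.
Dave and Bob share exactly the 2 values {3, 6}; by pigeonhole those values go to them, so strike 3, 6 from Jack.
Determined: Ivy=5, Erin=0, Grace=7, Mona=4. The other people each still have more than one consistent value. That makes 4.

4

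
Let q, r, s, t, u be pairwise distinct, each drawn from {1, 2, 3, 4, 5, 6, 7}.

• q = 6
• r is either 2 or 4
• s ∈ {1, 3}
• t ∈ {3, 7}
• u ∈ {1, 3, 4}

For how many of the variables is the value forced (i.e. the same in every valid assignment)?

1

q's domain is down to {6}, so q = 6.
Determined: q=6. The other variables each still have more than one consistent value. That makes 1.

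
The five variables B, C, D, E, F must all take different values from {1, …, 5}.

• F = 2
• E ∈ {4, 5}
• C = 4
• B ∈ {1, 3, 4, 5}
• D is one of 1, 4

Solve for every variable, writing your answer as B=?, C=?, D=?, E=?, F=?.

B=3, C=4, D=1, E=5, F=2

C must be 4 (only option left). Eliminate 4 elsewhere: B, D, E.
D has just one choice, so D = 1. Remove 1 from B.
E's domain is down to {5}, so E = 5. So B can't be 5.
That leaves F = 2.
That leaves B = 3.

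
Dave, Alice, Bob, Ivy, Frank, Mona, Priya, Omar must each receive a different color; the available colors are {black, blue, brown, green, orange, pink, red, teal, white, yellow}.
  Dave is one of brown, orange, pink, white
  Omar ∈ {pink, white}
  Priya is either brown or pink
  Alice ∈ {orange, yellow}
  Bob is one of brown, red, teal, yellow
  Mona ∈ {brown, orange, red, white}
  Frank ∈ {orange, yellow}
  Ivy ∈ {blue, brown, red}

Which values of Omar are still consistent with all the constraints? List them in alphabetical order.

Among the 8 variables, blue fits only Ivy (and all 8 values in {blue, brown, orange, pink, red, teal, white, yellow} must be used), so Ivy = blue.
The 7 still-open variables together cover exactly {brown, orange, pink, red, teal, white, yellow} — 7 values for 7 variables — and teal appears only in Bob's list, so Bob = teal.
Among the 6 still-open variables, red fits only Mona (and all 6 values in {brown, orange, pink, red, white, yellow} must be used), so Mona = red.
The 2 variables Alice and Frank are confined to {orange, yellow}, which locks those values in; drop them from Dave.
No further eliminations apply; Omar can still be any of pink, white.

pink, white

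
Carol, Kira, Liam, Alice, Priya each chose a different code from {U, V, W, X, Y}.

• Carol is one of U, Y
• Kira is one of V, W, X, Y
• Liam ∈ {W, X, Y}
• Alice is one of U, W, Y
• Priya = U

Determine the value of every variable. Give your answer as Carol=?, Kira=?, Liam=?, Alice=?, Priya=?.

Priya's domain is down to {U}, so Priya = U. Eliminate U elsewhere: Carol, Alice.
Carol has just one choice, so Carol = Y. Remove Y from Kira, Liam, Alice.
Alice has just one choice, so Alice = W. So Kira, Liam can't be W.
Liam's domain is down to {X}, so Liam = X. Eliminate X elsewhere: Kira.
Kira must be V (only option left).

Carol=Y, Kira=V, Liam=X, Alice=W, Priya=U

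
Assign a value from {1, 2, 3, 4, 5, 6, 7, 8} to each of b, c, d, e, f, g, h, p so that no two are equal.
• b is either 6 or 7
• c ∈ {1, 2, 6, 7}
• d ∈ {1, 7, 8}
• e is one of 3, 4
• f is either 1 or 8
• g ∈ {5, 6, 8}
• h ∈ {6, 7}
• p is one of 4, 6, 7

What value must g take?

5

Among the 8 variables, 2 fits only c (and all 8 values in {1, 2, 3, 4, 5, 6, 7, 8} must be used), so c = 2.
The 7 still-open variables draw from only 7 values {1, 3, 4, 5, 6, 7, 8}, so each is used; only e can be 3, hence e = 3.
Among the 6 still-open variables, 4 fits only p (and all 6 values in {1, 4, 5, 6, 7, 8} must be used), so p = 4.
The 5 still-open variables draw from only 5 values {1, 5, 6, 7, 8}, so each is used; only g can be 5, hence g = 5.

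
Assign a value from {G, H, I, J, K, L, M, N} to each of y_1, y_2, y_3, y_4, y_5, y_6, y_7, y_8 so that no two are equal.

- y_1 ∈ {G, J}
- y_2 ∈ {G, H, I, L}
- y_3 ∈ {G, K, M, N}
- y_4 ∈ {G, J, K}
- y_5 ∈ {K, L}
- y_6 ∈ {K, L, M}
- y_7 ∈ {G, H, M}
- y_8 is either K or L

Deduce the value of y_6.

M

The 8 variables together cover exactly {G, H, I, J, K, L, M, N} — 8 values for 8 variables — and I appears only in y_2's list, so y_2 = I.
Among the 7 still-open variables, H fits only y_7 (and all 7 values in {G, H, J, K, L, M, N} must be used), so y_7 = H.
Among the 6 still-open variables, N fits only y_3 (and all 6 values in {G, J, K, L, M, N} must be used), so y_3 = N.
Among the 5 still-open variables, M fits only y_6 (and all 5 values in {G, J, K, L, M} must be used), so y_6 = M.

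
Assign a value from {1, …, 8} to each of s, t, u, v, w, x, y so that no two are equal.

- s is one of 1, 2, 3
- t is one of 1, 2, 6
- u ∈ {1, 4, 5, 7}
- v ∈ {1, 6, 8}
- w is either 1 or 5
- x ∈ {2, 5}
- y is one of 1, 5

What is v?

w and y between them cover only {1, 5} — a naked pair. Remove those values from s, t, u, v, x.
x has just one choice, so x = 2. Eliminate 2 elsewhere: s, t.
That leaves s = 3.
t's domain is down to {6}, so t = 6. Eliminate 6 elsewhere: v.
So v = 8.

8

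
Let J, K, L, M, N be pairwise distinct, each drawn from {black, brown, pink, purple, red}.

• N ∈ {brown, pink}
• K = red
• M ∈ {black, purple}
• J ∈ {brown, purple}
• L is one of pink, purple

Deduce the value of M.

black

K has just one choice, so K = red.
The 4 still-open variables draw from only 4 values {black, brown, pink, purple}, so each is used; only M can be black, hence M = black.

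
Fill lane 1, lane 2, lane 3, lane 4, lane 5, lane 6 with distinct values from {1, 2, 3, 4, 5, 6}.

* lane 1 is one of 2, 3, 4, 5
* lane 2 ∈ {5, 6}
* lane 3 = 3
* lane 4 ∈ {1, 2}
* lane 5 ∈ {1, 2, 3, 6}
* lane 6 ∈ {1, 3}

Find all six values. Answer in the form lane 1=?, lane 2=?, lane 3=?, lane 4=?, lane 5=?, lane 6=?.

lane 3 must be 3 (only option left). So lane 1, lane 5, lane 6 can't be 3.
lane 6's domain is down to {1}, so lane 6 = 1. So lane 4, lane 5 can't be 1.
lane 4's domain is down to {2}, so lane 4 = 2. Strike 2 from lane 1, lane 5.
lane 5 has just one choice, so lane 5 = 6. Remove 6 from lane 2.
That leaves lane 2 = 5. Eliminate 5 elsewhere: lane 1.
lane 1 must be 4 (only option left).

lane 1=4, lane 2=5, lane 3=3, lane 4=2, lane 5=6, lane 6=1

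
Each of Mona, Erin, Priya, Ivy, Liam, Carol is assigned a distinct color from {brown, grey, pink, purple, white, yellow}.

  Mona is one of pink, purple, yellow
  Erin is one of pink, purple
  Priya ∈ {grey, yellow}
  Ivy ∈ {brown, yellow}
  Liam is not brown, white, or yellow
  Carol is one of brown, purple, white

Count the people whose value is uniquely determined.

2

The 6 variables together cover exactly {brown, grey, pink, purple, white, yellow} — 6 values for 6 variables — and white appears only in Carol's list, so Carol = white.
Among the 5 still-open variables, brown fits only Ivy (and all 5 values in {brown, grey, pink, purple, yellow} must be used), so Ivy = brown.
Determined: Ivy=brown, Carol=white. The other people each still have more than one consistent value. That makes 2.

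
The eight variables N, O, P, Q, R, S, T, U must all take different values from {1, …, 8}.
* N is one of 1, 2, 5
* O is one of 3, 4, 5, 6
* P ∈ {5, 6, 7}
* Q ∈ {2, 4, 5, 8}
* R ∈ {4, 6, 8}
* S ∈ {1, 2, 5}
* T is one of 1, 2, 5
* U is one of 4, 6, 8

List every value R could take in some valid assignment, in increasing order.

Among the 8 variables, 3 fits only O (and all 8 values in {1, 2, 3, 4, 5, 6, 7, 8} must be used), so O = 3.
Among the 7 still-open variables, 7 fits only P (and all 7 values in {1, 2, 4, 5, 6, 7, 8} must be used), so P = 7.
The 3 variables N, S, T are confined to {1, 2, 5}, which locks those values in; drop them from Q.
No further eliminations apply; R can still be any of 4, 6, 8.

4, 6, 8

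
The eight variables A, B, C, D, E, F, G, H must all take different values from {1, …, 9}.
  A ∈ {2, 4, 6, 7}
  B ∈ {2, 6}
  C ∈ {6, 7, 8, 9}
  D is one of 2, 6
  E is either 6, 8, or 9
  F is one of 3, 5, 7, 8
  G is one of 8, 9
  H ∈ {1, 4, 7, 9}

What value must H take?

1

B and D share exactly the 2 values {2, 6}; by pigeonhole those values go to them, so strike 2, 6 from A, C, E.
E and G between them cover only {8, 9} — a naked pair. Remove those values from C, F, H.
C's domain is down to {7}, so C = 7. Strike 7 from A, F, H.
That leaves A = 4. So H can't be 4.
So H = 1.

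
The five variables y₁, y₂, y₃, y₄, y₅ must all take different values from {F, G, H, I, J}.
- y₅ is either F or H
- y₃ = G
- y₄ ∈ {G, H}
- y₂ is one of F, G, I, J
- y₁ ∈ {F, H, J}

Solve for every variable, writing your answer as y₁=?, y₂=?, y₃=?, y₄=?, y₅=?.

y₁=J, y₂=I, y₃=G, y₄=H, y₅=F

y₃ has just one choice, so y₃ = G. So y₂, y₄ can't be G.
y₄ has just one choice, so y₄ = H. Strike H from y₁, y₅.
y₅'s domain is down to {F}, so y₅ = F. Eliminate F elsewhere: y₁, y₂.
y₁ has just one choice, so y₁ = J. Eliminate J elsewhere: y₂.
y₂ must be I (only option left).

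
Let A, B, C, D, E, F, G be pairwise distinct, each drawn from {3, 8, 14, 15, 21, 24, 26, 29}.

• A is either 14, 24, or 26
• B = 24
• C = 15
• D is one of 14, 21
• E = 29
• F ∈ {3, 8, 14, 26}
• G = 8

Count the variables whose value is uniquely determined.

B's domain is down to {24}, so B = 24. Strike 24 from A.
C must be 15 (only option left).
E's domain is down to {29}, so E = 29.
That leaves G = 8. So F can't be 8.
Determined: B=24, C=15, E=29, G=8. The other variables each still have more than one consistent value. That makes 4.

4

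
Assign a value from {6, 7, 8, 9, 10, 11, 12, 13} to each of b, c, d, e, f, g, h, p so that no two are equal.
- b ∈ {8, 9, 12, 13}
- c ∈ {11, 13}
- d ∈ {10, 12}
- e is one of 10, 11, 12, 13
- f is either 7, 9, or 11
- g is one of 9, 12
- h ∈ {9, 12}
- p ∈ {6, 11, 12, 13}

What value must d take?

10

The 8 variables together cover exactly {6, 7, 8, 9, 10, 11, 12, 13} — 8 values for 8 variables — and 6 appears only in p's list, so p = 6.
The 7 still-open variables draw from only 7 values {7, 8, 9, 10, 11, 12, 13}, so each is used; only f can be 7, hence f = 7.
The 6 still-open variables together cover exactly {8, 9, 10, 11, 12, 13} — 6 values for 6 variables — and 8 appears only in b's list, so b = 8.
The 2 variables g and h are confined to {9, 12}, which locks those values in; drop them from d, e.
So d = 10.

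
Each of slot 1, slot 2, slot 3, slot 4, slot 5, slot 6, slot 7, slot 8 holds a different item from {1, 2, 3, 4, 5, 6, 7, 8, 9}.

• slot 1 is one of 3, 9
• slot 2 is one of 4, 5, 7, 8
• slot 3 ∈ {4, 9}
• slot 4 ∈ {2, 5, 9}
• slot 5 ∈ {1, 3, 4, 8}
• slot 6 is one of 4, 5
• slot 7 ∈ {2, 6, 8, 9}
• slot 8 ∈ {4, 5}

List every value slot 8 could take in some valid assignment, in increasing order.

The 2 variables slot 6 and slot 8 are confined to {4, 5}, which locks those values in; drop them from slot 2, slot 3, slot 4, slot 5.
That leaves slot 3 = 9. Strike 9 from slot 1, slot 4, slot 7.
slot 4's domain is down to {2}, so slot 4 = 2. Eliminate 2 elsewhere: slot 7.
slot 1's domain is down to {3}, so slot 1 = 3. Strike 3 from slot 5.
No further eliminations apply; slot 8 can still be any of 4, 5.

4, 5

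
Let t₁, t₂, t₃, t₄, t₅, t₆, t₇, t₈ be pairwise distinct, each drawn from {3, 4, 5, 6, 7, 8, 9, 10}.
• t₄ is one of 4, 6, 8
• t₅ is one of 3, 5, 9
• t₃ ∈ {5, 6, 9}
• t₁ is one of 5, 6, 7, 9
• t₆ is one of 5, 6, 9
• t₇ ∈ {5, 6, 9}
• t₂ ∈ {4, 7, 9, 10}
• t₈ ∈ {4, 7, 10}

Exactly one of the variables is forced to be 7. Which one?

The 8 variables draw from only 8 values {3, 4, 5, 6, 7, 8, 9, 10}, so each is used; only t₅ can be 3, hence t₅ = 3.
The 7 still-open variables draw from only 7 values {4, 5, 6, 7, 8, 9, 10}, so each is used; only t₄ can be 8, hence t₄ = 8.
The 3 variables t₃, t₆, t₇ are confined to {5, 6, 9}, which locks those values in; drop them from t₁, t₂.
So 7 goes to t₁.

t₁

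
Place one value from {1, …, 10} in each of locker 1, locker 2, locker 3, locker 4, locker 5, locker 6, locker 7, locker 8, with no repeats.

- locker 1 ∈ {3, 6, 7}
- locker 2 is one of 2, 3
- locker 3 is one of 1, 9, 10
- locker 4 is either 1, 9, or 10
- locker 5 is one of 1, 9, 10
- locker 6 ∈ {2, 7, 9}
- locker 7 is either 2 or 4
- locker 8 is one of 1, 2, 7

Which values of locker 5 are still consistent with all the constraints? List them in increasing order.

1, 9, 10

The 8 variables together cover exactly {1, 2, 3, 4, 6, 7, 9, 10} — 8 values for 8 variables — and 4 appears only in locker 7's list, so locker 7 = 4.
The 7 still-open variables together cover exactly {1, 2, 3, 6, 7, 9, 10} — 7 values for 7 variables — and 6 appears only in locker 1's list, so locker 1 = 6.
The 6 still-open variables draw from only 6 values {1, 2, 3, 7, 9, 10}, so each is used; only locker 2 can be 3, hence locker 2 = 3.
locker 3, locker 4, locker 5 share exactly the 3 values {1, 9, 10}; by pigeonhole those values go to them, so strike 1, 9, 10 from locker 6, locker 8.
No further eliminations apply; locker 5 can still be any of 1, 9, 10.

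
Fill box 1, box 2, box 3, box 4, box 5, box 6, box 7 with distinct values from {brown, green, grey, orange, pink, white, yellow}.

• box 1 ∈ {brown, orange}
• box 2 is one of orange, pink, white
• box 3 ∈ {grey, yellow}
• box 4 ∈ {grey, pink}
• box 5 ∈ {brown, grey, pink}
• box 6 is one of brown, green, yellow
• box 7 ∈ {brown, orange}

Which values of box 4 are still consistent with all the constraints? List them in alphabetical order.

grey, pink

Among the 7 variables, green fits only box 6 (and all 7 values in {brown, green, grey, orange, pink, white, yellow} must be used), so box 6 = green.
The 6 still-open variables draw from only 6 values {brown, grey, orange, pink, white, yellow}, so each is used; only box 2 can be white, hence box 2 = white.
The 5 still-open variables together cover exactly {brown, grey, orange, pink, yellow} — 5 values for 5 variables — and yellow appears only in box 3's list, so box 3 = yellow.
The 2 variables box 1 and box 7 are confined to {brown, orange}, which locks those values in; drop them from box 5.
No further eliminations apply; box 4 can still be any of grey, pink.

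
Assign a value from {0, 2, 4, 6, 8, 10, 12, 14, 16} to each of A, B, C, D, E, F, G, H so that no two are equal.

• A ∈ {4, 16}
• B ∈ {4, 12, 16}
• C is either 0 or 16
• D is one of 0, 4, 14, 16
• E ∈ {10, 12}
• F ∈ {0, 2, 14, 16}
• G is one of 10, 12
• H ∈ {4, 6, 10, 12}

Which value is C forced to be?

The 8 variables together cover exactly {0, 2, 4, 6, 10, 12, 14, 16} — 8 values for 8 variables — and 2 appears only in F's list, so F = 2.
The 7 still-open variables draw from only 7 values {0, 4, 6, 10, 12, 14, 16}, so each is used; only H can be 6, hence H = 6.
The 6 still-open variables together cover exactly {0, 4, 10, 12, 14, 16} — 6 values for 6 variables — and 14 appears only in D's list, so D = 14.
The 5 still-open variables draw from only 5 values {0, 4, 10, 12, 16}, so each is used; only C can be 0, hence C = 0.

0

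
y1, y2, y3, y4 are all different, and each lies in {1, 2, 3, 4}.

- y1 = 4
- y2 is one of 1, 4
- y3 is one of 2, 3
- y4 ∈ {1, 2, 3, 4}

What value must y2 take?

1

y1's domain is down to {4}, so y1 = 4. Eliminate 4 elsewhere: y2, y4.
So y2 = 1.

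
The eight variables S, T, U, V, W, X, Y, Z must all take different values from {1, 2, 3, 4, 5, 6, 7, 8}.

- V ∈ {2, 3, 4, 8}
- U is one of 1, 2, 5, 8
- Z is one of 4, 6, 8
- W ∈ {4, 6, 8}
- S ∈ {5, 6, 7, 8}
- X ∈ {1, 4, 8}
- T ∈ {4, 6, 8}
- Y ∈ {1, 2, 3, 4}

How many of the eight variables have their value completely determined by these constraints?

Among the 8 variables, 7 fits only S (and all 8 values in {1, 2, 3, 4, 5, 6, 7, 8} must be used), so S = 7.
The 7 still-open variables together cover exactly {1, 2, 3, 4, 5, 6, 8} — 7 values for 7 variables — and 5 appears only in U's list, so U = 5.
T, W, Z share exactly the 3 values {4, 6, 8}; by pigeonhole those values go to them, so strike 4, 6, 8 from V, X, Y.
That leaves X = 1. Eliminate 1 elsewhere: Y.
Determined: S=7, U=5, X=1. The other variables each still have more than one consistent value. That makes 3.

3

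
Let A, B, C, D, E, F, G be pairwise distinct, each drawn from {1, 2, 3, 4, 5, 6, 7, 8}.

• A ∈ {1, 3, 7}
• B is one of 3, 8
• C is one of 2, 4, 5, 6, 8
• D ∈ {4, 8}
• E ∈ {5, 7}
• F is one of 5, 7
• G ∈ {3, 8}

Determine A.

1

B and G between them cover only {3, 8} — a naked pair. Remove those values from A, C, D.
D's domain is down to {4}, so D = 4. Remove 4 from C.
The 2 variables E and F are confined to {5, 7}, which locks those values in; drop them from A, C.
So A = 1.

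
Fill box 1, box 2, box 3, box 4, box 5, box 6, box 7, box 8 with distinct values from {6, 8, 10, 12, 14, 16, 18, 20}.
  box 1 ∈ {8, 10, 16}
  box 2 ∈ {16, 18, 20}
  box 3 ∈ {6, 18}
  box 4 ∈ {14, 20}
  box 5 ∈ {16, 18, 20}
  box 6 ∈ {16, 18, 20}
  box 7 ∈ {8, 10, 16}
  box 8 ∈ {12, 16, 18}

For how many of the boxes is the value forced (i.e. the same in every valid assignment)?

The 8 variables together cover exactly {6, 8, 10, 12, 14, 16, 18, 20} — 8 values for 8 variables — and 6 appears only in box 3's list, so box 3 = 6.
The 7 still-open variables together cover exactly {8, 10, 12, 14, 16, 18, 20} — 7 values for 7 variables — and 12 appears only in box 8's list, so box 8 = 12.
Among the 6 still-open variables, 14 fits only box 4 (and all 6 values in {8, 10, 14, 16, 18, 20} must be used), so box 4 = 14.
The 3 variables box 2, box 5, box 6 are confined to {16, 18, 20}, which locks those values in; drop them from box 1, box 7.
Determined: box 3=6, box 4=14, box 8=12. The other boxes each still have more than one consistent value. That makes 3.

3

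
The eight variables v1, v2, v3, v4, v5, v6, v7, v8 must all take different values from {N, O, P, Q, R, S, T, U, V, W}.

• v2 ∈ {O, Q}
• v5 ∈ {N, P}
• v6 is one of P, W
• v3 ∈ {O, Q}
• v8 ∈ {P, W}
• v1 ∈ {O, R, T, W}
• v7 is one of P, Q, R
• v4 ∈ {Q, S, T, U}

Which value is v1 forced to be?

T

v2 and v3 share exactly the 2 values {O, Q}; by pigeonhole those values go to them, so strike O, Q from v1, v4, v7.
v6 and v8 share exactly the 2 values {P, W}; by pigeonhole those values go to them, so strike P, W from v1, v5, v7.
v5 must be N (only option left).
v7's domain is down to {R}, so v7 = R. Strike R from v1.
So v1 = T.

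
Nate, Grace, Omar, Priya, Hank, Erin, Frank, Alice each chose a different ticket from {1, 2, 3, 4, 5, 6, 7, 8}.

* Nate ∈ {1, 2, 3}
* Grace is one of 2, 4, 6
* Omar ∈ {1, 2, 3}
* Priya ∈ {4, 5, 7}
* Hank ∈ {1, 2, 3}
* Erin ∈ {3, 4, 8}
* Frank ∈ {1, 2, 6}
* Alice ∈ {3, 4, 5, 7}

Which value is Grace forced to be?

4

Among the 8 variables, 8 fits only Erin (and all 8 values in {1, 2, 3, 4, 5, 6, 7, 8} must be used), so Erin = 8.
Nate, Omar, Hank share exactly the 3 values {1, 2, 3}; by pigeonhole those values go to them, so strike 1, 2, 3 from Grace, Frank, Alice.
Frank must be 6 (only option left). Strike 6 from Grace.
So Grace = 4.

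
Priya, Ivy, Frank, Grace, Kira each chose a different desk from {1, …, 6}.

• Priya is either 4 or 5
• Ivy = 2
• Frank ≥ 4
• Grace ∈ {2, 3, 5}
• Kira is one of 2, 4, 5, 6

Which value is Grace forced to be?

Ivy has just one choice, so Ivy = 2. Strike 2 from Grace, Kira.
The 4 still-open variables together cover exactly {3, 4, 5, 6} — 4 values for 4 variables — and 3 appears only in Grace's list, so Grace = 3.

3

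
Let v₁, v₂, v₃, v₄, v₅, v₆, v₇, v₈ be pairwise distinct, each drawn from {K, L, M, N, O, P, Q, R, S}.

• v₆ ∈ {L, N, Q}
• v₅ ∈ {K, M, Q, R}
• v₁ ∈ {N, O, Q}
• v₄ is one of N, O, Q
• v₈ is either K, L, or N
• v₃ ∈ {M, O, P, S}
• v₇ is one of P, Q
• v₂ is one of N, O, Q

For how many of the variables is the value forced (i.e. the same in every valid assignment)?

v₁, v₂, v₄ share exactly the 3 values {N, O, Q}; by pigeonhole those values go to them, so strike N, O, Q from v₃, v₅, v₆, v₇, v₈.
v₆ has just one choice, so v₆ = L. Strike L from v₈.
v₇'s domain is down to {P}, so v₇ = P. Remove P from v₃.
v₈ must be K (only option left). Remove K from v₅.
Determined: v₆=L, v₇=P, v₈=K. The other variables each still have more than one consistent value. That makes 3.

3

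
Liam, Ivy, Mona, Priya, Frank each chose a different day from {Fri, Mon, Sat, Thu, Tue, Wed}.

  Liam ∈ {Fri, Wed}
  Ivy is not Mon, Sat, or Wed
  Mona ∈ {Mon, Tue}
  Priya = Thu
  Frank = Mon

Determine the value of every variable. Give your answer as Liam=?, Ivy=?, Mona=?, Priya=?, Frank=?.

Priya must be Thu (only option left). Strike Thu from Ivy.
That leaves Frank = Mon. Remove Mon from Mona.
Mona's domain is down to {Tue}, so Mona = Tue. Remove Tue from Ivy.
That leaves Ivy = Fri. Strike Fri from Liam.
Liam must be Wed (only option left).

Liam=Wed, Ivy=Fri, Mona=Tue, Priya=Thu, Frank=Mon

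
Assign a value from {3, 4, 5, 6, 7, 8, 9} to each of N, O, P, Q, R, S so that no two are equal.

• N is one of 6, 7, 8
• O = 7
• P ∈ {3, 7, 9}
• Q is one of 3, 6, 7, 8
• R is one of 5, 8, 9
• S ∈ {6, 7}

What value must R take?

O must be 7 (only option left). So N, P, Q, S can't be 7.
S has just one choice, so S = 6. Strike 6 from N, Q.
N's domain is down to {8}, so N = 8. Eliminate 8 elsewhere: Q, R.
Q's domain is down to {3}, so Q = 3. Eliminate 3 elsewhere: P.
P's domain is down to {9}, so P = 9. Strike 9 from R.
So R = 5.

5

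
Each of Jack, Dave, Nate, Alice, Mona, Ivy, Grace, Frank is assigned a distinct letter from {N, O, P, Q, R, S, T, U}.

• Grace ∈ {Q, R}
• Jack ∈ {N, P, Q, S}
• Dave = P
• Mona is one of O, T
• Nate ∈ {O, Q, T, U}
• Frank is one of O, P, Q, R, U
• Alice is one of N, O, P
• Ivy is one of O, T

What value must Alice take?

N

Dave's domain is down to {P}, so Dave = P. Eliminate P elsewhere: Jack, Alice, Frank.
The 7 still-open variables draw from only 7 values {N, O, Q, R, S, T, U}, so each is used; only Jack can be S, hence Jack = S.
Among the 6 still-open variables, N fits only Alice (and all 6 values in {N, O, Q, R, T, U} must be used), so Alice = N.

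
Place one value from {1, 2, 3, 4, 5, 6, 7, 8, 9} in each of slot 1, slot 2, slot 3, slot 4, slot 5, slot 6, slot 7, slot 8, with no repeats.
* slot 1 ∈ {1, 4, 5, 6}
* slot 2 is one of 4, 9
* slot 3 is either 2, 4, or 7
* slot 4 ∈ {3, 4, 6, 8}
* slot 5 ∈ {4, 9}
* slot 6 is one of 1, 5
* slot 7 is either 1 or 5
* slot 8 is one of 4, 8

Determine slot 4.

3

slot 2 and slot 5 between them cover only {4, 9} — a naked pair. Remove those values from slot 1, slot 3, slot 4, slot 8.
slot 8 has just one choice, so slot 8 = 8. Eliminate 8 elsewhere: slot 4.
slot 6 and slot 7 between them cover only {1, 5} — a naked pair. Remove those values from slot 1.
slot 1 has just one choice, so slot 1 = 6. So slot 4 can't be 6.
So slot 4 = 3.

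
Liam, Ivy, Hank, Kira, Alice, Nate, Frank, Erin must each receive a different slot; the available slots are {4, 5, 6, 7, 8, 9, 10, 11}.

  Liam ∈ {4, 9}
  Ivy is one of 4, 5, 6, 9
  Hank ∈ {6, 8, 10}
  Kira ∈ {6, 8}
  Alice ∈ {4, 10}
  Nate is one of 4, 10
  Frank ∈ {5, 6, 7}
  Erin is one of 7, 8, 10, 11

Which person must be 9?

Among the 8 variables, 11 fits only Erin (and all 8 values in {4, 5, 6, 7, 8, 9, 10, 11} must be used), so Erin = 11.
The 7 still-open variables together cover exactly {4, 5, 6, 7, 8, 9, 10} — 7 values for 7 variables — and 7 appears only in Frank's list, so Frank = 7.
Among the 6 still-open variables, 5 fits only Ivy (and all 6 values in {4, 5, 6, 8, 9, 10} must be used), so Ivy = 5.
Among the 5 still-open variables, 9 fits only Liam (and all 5 values in {4, 6, 8, 9, 10} must be used), so Liam = 9.

Liam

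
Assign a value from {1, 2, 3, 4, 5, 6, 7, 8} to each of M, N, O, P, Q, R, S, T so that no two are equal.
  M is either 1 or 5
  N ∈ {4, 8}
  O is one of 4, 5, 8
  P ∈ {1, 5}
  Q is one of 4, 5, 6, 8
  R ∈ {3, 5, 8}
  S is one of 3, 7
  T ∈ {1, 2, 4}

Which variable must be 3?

R

The 8 variables draw from only 8 values {1, 2, 3, 4, 5, 6, 7, 8}, so each is used; only T can be 2, hence T = 2.
Among the 7 still-open variables, 6 fits only Q (and all 7 values in {1, 3, 4, 5, 6, 7, 8} must be used), so Q = 6.
The 6 still-open variables draw from only 6 values {1, 3, 4, 5, 7, 8}, so each is used; only S can be 7, hence S = 7.
Among the 5 still-open variables, 3 fits only R (and all 5 values in {1, 3, 4, 5, 8} must be used), so R = 3.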